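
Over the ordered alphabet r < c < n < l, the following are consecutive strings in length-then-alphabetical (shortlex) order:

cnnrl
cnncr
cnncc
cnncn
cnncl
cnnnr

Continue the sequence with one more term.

cnnnc

The successor of cnnnr increments the rightmost position that isn't already l and resets every position after it to r.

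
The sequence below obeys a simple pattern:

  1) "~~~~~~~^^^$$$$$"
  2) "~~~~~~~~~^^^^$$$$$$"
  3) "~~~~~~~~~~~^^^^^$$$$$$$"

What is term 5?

~~~~~~~~~~~~~~~^^^^^^^$$$$$$$$$

Term n consists of 2n+1 ~'s, followed by n ^'s, followed by n+2 $'s, where the shown terms are n = 3, 4, 5.
Setting n = 7 gives 15, 7, 9 characters in each block.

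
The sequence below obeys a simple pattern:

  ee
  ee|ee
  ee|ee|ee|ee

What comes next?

Every step duplicates the string with '|' between the halves.
So the next term is two copies of ee|ee|ee|ee with '|' between the halves.

ee|ee|ee|ee|ee|ee|ee|ee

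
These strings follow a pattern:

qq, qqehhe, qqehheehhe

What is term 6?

Every step adds ehhe to the end: s(k+1) = s(k)·ehhe.
From qqehheehhe, 3 further steps: qqehheehhe → qqehheehheehhe → qqehheehheehheehhe → (answer).

qqehheehheehheehheehhe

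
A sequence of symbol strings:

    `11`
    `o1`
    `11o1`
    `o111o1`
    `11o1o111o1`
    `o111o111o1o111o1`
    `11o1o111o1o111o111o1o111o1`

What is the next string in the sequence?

o111o111o1o111o111o1o111o1o111o111o1o111o1

From term 3 onward, concatenate the second-to-last term with the last: 11·o1 = 11o1, o1·11o1 = o111o1, …
Continuing: o111o111o1o111o1 · 11o1o111o1o111o111o1o111o1 gives term 8.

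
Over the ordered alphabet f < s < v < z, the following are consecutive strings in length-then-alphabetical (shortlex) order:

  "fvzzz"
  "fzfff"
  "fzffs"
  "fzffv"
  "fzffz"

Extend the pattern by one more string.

The successor of fzffz increments the rightmost position that isn't already z and resets every position after it to f.

fzfsf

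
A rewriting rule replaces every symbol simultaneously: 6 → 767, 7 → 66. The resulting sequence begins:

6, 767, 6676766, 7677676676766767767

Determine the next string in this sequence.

Rewriting the 19 symbols of 7677676676766767767 one by one yields 66 767 66 66 767 66 767 767 66 767 66 767 767 66 767 66 66 767 66; concatenated:

66767666676766767767667676676776766767666676766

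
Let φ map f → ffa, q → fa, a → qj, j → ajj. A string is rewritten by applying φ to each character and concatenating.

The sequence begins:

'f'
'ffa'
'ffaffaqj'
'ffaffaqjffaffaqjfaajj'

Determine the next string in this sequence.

ffaffaqjffaffaqjfaajjffaffaqjffaffaqjfaajjffaqjqjajjajj

φ(ffaffaqjffaffaqjfaajj) expands symbol-by-symbol to ffa ffa qj ffa ffa qj fa ajj ffa ffa qj ffa ffa qj fa ajj ffa qj qj ajj ajj; joining the 21 pieces gives the next term.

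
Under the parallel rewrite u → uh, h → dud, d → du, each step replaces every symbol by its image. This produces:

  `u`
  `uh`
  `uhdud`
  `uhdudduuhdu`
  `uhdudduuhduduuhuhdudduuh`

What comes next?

uhdudduuhduduuhuhdudduuhduuhuhduduhdudduuhduduuhuhdud

Replace each of the 24 characters of uhdudduuhduduuhuhdudduuh in place — uh dud du uh du du uh uh dud du uh du uh uh dud uh dud du uh du du uh uh dud — and concatenate.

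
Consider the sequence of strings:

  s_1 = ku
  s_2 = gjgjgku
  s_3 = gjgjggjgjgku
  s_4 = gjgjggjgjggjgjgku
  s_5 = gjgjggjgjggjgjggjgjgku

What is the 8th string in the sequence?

gjgjggjgjggjgjggjgjggjgjggjgjggjgjgku

Every step adds gjgjg at the front: s(k+1) = gjgjg·s(k).
From gjgjggjgjggjgjggjgjgku, 3 further steps: gjgjggjgjggjgjggjgjgku → gjgjggjgjggjgjggjgjggjgjgku → gjgjggjgjggjgjggjgjggjgjggjgjgku → (answer).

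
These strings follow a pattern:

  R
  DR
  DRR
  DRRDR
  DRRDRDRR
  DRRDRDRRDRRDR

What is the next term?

Each term (from the third on) is the previous term followed by the one before it: term 3 = DR·R = DRR.
Continuing: DRRDRDRRDRRDR · DRRDRDRR gives term 7.

DRRDRDRRDRRDRDRRDRDRR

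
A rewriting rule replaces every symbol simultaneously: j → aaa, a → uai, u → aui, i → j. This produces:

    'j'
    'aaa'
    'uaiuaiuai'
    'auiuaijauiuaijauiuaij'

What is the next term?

uaiauijauiuaijaaauaiauijauiuaijaaauaiauijauiuaijaaa

Applying the rule to each of the 21 symbols of auiuaijauiuaijauiuaij gives the pieces uai aui j aui uai j aaa uai aui j aui uai j aaa uai aui j aui uai j aaa, which concatenate to the answer.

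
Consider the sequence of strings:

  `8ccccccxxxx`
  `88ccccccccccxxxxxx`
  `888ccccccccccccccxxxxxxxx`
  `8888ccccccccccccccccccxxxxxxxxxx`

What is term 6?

888888ccccccccccccccccccccccccccxxxxxxxxxxxxxx

Term n consists of n 8's, followed by 4n+2 c's, followed by 2n+2 x's (n = 1, 2, …).
For term 6, n = 6, so the run lengths are 6, 26, 14.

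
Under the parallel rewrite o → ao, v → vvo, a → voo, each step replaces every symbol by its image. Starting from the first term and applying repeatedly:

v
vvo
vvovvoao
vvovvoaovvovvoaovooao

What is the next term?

Replace each of the 21 characters of vvovvoaovvovvoaovooao in place — vvo vvo ao vvo vvo ao voo ao vvo vvo ao vvo vvo ao voo ao vvo ao ao voo ao — and concatenate.

vvovvoaovvovvoaovooaovvovvoaovvovvoaovooaovvoaoaovooao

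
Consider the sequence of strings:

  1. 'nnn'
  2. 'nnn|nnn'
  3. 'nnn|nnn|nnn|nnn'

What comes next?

Each string is two copies of the previous one joined by '|'.
Doubling nnn|nnn|nnn|nnn with '|' between the halves:

nnn|nnn|nnn|nnn|nnn|nnn|nnn|nnn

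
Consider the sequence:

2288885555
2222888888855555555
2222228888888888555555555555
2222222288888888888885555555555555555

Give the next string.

2222222222888888888888888855555555555555555555

Reading off run lengths: 2 runs 2, 4, 6, 8; 8 runs 4, 7, 10, 13; 5 runs 4, 8, 12, 16 — each is linear in n (n = 1, 2, …).
At n = 5 the blocks have lengths 10, 16, 20.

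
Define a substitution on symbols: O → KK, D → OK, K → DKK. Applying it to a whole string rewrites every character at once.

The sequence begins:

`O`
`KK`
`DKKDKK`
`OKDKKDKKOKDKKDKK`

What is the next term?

KKDKKOKDKKDKKOKDKKDKKKKDKKOKDKKDKKOKDKKDKK

Applying the rule to each of the 16 symbols of OKDKKDKKOKDKKDKK gives the pieces KK DKK OK DKK DKK OK DKK DKK KK DKK OK DKK DKK OK DKK DKK, which concatenate to the answer.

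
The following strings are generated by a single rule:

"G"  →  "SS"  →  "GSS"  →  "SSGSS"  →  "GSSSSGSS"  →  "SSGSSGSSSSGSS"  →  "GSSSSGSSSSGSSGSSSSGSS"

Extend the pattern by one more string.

SSGSSGSSSSGSSGSSSSGSSSSGSSGSSSSGSS

From term 3 onward, concatenate the second-to-last term with the last: G·SS = GSS, SS·GSS = SSGSS, …
So term 8 is SSGSSGSSSSGSS·GSSSSGSSSSGSSGSSSSGSS.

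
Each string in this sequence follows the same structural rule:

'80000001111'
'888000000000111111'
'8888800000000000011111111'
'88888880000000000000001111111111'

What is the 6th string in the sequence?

8888888888800000000000000000000011111111111111

Reading off run lengths: 8 runs 1, 3, 5, 7; 0 runs 6, 9, 12, 15; 1 runs 4, 6, 8, 10 — each is linear in n (n = 1, 2, …).
At n = 6 the blocks have lengths 11, 21, 14.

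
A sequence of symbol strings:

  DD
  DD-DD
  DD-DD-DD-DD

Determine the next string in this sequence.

Every step duplicates the string with '-' between the halves.
Doubling DD-DD-DD-DD with '-' between the halves:

DD-DD-DD-DD-DD-DD-DD-DD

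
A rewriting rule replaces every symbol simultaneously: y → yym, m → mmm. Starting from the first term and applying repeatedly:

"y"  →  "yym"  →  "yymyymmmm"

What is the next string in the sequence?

yymyymmmmyymyymmmmmmmmmmmmm

Expanding yymyymmmm: y→yym, y→yym, m→mmm, y→yym, y→yym, m→mmm, m→mmm, m→mmm, m→mmm. Concatenated: yym yym mmm yym yym mmm mmm mmm mmm.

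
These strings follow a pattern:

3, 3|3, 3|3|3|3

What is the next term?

3|3|3|3|3|3|3|3

Each string is two copies of the previous one joined by '|'.
One more doubling of 3|3|3|3 gives the answer.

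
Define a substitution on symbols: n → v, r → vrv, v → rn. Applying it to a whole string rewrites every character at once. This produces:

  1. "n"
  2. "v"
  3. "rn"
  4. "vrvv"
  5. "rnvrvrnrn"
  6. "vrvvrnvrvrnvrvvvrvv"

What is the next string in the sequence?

Rewriting the 19 symbols of vrvvrnvrvrnvrvvvrvv one by one yields rn vrv rn rn vrv v rn vrv rn vrv v rn vrv rn rn rn vrv rn rn; concatenated:

rnvrvrnrnvrvvrnvrvrnvrvvrnvrvrnrnrnvrvrnrn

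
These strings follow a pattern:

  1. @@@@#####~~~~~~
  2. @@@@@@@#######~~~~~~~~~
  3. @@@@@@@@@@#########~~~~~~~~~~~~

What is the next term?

@@@@@@@@@@@@@###########~~~~~~~~~~~~~~~

Reading off run lengths: @ runs 4, 7, 10; # runs 5, 7, 9; ~ runs 6, 9, 12 — each is linear in n, where the shown terms are n = 2, 3, 4.
For the next term, n = 5, so the run lengths are 13, 11, 15.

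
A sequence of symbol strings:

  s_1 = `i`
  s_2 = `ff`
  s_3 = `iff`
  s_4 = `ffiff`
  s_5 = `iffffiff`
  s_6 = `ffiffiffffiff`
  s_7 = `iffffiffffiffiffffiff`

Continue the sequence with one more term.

ffiffiffffiffiffffiffffiffiffffiff

From term 3 onward, concatenate the second-to-last term with the last: i·ff = iff, ff·iff = ffiff, …
Continuing: ffiffiffffiff · iffffiffffiffiffffiff gives term 8.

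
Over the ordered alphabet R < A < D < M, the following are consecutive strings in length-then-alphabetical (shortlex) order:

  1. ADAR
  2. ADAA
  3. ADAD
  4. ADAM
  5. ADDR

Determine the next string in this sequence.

ADDA

Find the rightmost character of ADDR below M, bump it to the next letter, and reset everything to its right to R.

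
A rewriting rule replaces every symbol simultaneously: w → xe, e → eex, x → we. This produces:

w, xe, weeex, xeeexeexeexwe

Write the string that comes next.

Rewriting the 13 symbols of xeeexeexeexwe one by one yields we eex eex eex we eex eex we eex eex we xe eex; concatenated:

weeexeexeexweeexeexweeexeexwexeeex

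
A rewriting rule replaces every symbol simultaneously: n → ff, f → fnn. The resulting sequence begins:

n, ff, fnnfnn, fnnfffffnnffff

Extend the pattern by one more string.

fnnfffffnnfnnfnnfnnfnnfffffnnfnnfnnfnn

Applying the rule to each of the 14 symbols of fnnfffffnnffff gives the pieces fnn ff ff fnn fnn fnn fnn fnn ff ff fnn fnn fnn fnn, which concatenate to the answer.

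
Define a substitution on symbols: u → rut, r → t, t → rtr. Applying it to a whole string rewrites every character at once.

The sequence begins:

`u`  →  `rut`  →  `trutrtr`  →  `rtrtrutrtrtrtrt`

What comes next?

trtrtrtrtrutrtrtrtrtrtrtrtrtrtr

φ(rtrtrutrtrtrtrt) expands symbol-by-symbol to t rtr t rtr t rut rtr t rtr t rtr t rtr t rtr; joining the 15 pieces gives the next term.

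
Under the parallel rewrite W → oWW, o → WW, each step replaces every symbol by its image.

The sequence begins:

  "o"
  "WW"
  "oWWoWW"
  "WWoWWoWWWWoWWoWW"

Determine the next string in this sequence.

φ(WWoWWoWWWWoWWoWW) expands symbol-by-symbol to oWW oWW WW oWW oWW WW oWW oWW oWW oWW WW oWW oWW WW oWW oWW; joining the 16 pieces gives the next term.

oWWoWWWWoWWoWWWWoWWoWWoWWoWWWWoWWoWWWWoWWoWW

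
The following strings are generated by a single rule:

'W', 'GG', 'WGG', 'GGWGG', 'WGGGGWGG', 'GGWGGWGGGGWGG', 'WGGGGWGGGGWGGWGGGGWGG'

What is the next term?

Each term (from the third on) is the two preceding terms concatenated in order: term 3 = W·GG = WGG.
Continuing: GGWGGWGGGGWGG · WGGGGWGGGGWGGWGGGGWGG gives term 8.

GGWGGWGGGGWGGWGGGGWGGGGWGGWGGGGWGG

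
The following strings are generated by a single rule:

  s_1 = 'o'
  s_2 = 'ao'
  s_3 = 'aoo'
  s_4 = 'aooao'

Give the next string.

From term 3 onward, concatenate the last term with the second-to-last: ao·o = aoo, aoo·ao = aooao, …
The next term joins aooao and aoo.

aooaoaoo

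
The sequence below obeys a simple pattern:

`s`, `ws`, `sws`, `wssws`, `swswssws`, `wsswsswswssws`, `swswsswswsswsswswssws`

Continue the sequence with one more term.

wsswsswswsswsswswsswswsswsswswssws

From term 3 onward, concatenate the second-to-last term with the last: s·ws = sws, ws·sws = wssws, …
So term 8 is wsswsswswssws·swswsswswsswsswswssws.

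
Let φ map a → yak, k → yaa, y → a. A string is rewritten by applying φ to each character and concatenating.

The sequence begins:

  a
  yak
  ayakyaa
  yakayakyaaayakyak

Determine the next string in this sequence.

Applying the rule to each of the 17 symbols of yakayakyaaayakyak gives the pieces a yak yaa yak a yak yaa a yak yak yak a yak yaa a yak yaa, which concatenate to the answer.

ayakyaayakayakyaaayakyakyakayakyaaayakyaa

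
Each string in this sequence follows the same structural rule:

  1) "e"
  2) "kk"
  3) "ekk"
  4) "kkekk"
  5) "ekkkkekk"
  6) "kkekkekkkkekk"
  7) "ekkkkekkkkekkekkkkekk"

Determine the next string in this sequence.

This is a Fibonacci-style word recurrence s(k) = s(k−2)·s(k−1): e.g. e·kk = ekk.
So term 8 is kkekkekkkkekk·ekkkkekkkkekkekkkkekk.

kkekkekkkkekkekkkkekkkkekkekkkkekk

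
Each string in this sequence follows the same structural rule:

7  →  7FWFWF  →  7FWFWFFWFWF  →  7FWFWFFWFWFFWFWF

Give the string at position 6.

7FWFWFFWFWFFWFWFFWFWFFWFWF

Each term is the previous one with FWFWF appended.
From 7FWFWFFWFWFFWFWF, 2 further steps: 7FWFWFFWFWFFWFWF → 7FWFWFFWFWFFWFWFFWFWF → (answer).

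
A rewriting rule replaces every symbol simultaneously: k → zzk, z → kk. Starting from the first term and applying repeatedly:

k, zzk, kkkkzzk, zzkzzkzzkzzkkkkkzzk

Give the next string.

Applying the rule to each of the 19 symbols of zzkzzkzzkzzkkkkkzzk gives the pieces kk kk zzk kk kk zzk kk kk zzk kk kk zzk zzk zzk zzk zzk kk kk zzk, which concatenate to the answer.

kkkkzzkkkkkzzkkkkkzzkkkkkzzkzzkzzkzzkzzkkkkkzzk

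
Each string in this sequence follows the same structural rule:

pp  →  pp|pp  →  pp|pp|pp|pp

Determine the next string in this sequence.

Every step duplicates the string with '|' between the halves.
Doubling pp|pp|pp|pp with '|' between the halves:

pp|pp|pp|pp|pp|pp|pp|pp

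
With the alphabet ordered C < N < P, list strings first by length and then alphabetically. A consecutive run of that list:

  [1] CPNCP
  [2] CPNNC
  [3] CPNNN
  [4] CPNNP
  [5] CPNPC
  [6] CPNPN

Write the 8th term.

CPPCC

Advancing 2 positions from CPNPN through CPNPN → CPNPP reaches term 8.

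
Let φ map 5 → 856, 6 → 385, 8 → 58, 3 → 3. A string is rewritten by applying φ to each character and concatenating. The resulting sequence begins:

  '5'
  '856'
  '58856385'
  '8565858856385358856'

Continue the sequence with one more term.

5885638585658856585885638535885638565858856385

Replace each of the 19 characters of 8565858856385358856 in place — 58 856 385 856 58 856 58 58 856 385 3 58 856 3 856 58 58 856 385 — and concatenate.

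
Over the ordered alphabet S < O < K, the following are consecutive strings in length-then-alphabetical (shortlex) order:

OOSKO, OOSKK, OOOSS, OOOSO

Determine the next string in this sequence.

OOOSK

Find the rightmost character of OOOSO below K, bump it to the next letter, and reset everything to its right to S.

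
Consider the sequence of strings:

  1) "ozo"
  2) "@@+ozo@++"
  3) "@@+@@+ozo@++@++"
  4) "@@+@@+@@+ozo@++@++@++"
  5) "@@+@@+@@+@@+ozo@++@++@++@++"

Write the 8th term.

@@+@@+@@+@@+@@+@@+@@+ozo@++@++@++@++@++@++@++

Every step adds @@+ to the front and @++ to the end of the previous string.
From @@+@@+@@+@@+ozo@++@++@++@++, 3 further steps: @@+@@+@@+@@+ozo@++@++@++@++ → @@+@@+@@+@@+@@+ozo@++@++@++@++@++ → @@+@@+@@+@@+@@+@@+ozo@++@++@++@++@++@++ → (answer).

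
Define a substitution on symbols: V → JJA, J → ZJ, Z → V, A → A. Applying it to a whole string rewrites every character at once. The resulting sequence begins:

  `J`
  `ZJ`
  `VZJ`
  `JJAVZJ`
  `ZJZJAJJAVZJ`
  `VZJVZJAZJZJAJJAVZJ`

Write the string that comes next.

Applying the rule to each of the 18 symbols of VZJVZJAZJZJAJJAVZJ gives the pieces JJA V ZJ JJA V ZJ A V ZJ V ZJ A ZJ ZJ A JJA V ZJ, which concatenate to the answer.

JJAVZJJJAVZJAVZJVZJAZJZJAJJAVZJ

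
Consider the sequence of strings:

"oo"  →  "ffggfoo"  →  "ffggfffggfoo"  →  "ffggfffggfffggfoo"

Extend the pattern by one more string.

ffggfffggfffggfffggfoo

Each term is the previous one with ffggf prepended.
So the next term is ffggf·ffggfffggfffggfoo.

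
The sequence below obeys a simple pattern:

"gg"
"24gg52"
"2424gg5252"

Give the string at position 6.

2424242424gg5252525252

s(k+1) = 24·s(k)·52, so each term gains 24 as a prefix and 52 as a suffix.
From 2424gg5252, 3 further steps: 2424gg5252 → 242424gg525252 → 24242424gg52525252 → (answer).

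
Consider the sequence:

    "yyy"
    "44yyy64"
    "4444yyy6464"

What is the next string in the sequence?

444444yyy646464

Each term wraps the previous one in 44 on the left and 64 on the right.
So the next term is 44·4444yyy6464·64.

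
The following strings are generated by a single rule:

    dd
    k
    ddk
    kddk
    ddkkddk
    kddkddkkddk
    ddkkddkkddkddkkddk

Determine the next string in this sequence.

Each term (from the third on) is the two preceding terms concatenated in order: term 3 = dd·k = ddk.
So term 8 is kddkddkkddk·ddkkddkkddkddkkddk.

kddkddkkddkddkkddkkddkddkkddk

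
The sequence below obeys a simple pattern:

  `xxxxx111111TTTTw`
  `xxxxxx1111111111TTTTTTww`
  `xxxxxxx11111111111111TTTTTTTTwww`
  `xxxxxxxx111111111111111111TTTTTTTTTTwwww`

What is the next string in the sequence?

The n-th term is n+3 x's then 4n-2 1's then 2n T's then n-1 w's, where the shown terms are n = 2, 3, 4, 5.
At n = 6 the blocks have lengths 9, 22, 12, 5.

xxxxxxxxx1111111111111111111111TTTTTTTTTTTTwwwww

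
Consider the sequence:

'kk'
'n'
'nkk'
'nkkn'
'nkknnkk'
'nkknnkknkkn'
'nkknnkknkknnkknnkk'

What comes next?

nkknnkknkknnkknnkknkknnkknkkn

From term 3 onward, concatenate the last term with the second-to-last: n·kk = nkk, nkk·n = nkkn, …
Continuing: nkknnkknkknnkknnkk · nkknnkknkkn gives term 8.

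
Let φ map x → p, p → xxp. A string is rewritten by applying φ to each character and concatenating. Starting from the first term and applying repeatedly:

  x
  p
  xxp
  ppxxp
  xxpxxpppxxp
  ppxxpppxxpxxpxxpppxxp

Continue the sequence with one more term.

Rewriting the 21 symbols of ppxxpppxxpxxpxxpppxxp one by one yields xxp xxp p p xxp xxp xxp p p xxp p p xxp p p xxp xxp xxp p p xxp; concatenated:

xxpxxpppxxpxxpxxpppxxpppxxpppxxpxxpxxpppxxp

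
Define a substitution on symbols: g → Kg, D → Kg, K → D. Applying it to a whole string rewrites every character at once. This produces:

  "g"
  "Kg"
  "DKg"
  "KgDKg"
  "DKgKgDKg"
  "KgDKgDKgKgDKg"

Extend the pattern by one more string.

Replace each of the 13 characters of KgDKgDKgKgDKg in place — D Kg Kg D Kg Kg D Kg D Kg Kg D Kg — and concatenate.

DKgKgDKgKgDKgDKgKgDKg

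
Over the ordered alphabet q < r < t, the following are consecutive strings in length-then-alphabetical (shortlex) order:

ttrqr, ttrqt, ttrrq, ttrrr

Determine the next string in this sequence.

Treat ttrrr as a base-3 numeral over the given alphabet and add one, carrying through any trailing t's.

ttrrt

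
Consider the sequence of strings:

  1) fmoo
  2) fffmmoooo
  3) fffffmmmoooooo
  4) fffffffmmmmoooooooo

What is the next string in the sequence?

fffffffffmmmmmoooooooooo

Each string has the form f^{2n-1} m^{n} o^{2n} (n = 1, 2, …).
At n = 5 the blocks have lengths 9, 5, 10.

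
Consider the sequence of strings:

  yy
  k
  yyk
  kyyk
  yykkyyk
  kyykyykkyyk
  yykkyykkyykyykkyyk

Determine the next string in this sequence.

This is a Fibonacci-style word recurrence s(k) = s(k−2)·s(k−1): e.g. yy·k = yyk.
So term 8 is kyykyykkyyk·yykkyykkyykyykkyyk.

kyykyykkyykyykkyykkyykyykkyyk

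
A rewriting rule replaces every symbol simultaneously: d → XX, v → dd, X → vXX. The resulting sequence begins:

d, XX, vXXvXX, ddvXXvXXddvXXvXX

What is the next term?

Rewriting the 16 symbols of ddvXXvXXddvXXvXX one by one yields XX XX dd vXX vXX dd vXX vXX XX XX dd vXX vXX dd vXX vXX; concatenated:

XXXXddvXXvXXddvXXvXXXXXXddvXXvXXddvXXvXX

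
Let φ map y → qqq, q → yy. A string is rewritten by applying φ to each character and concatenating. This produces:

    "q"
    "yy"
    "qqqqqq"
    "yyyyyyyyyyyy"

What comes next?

qqqqqqqqqqqqqqqqqqqqqqqqqqqqqqqqqqqq

Rewriting each symbol of yyyyyyyyyyyy: y→qqq, y→qqq, y→qqq, y→qqq, y→qqq, y→qqq, y→qqq, y→qqq, y→qqq, y→qqq, y→qqq, y→qqq, which concatenates to qqq qqq qqq qqq qqq qqq qqq qqq qqq qqq qqq qqq.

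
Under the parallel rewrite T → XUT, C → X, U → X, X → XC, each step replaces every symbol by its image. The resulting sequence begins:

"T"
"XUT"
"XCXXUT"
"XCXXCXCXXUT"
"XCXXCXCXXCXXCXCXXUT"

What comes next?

XCXXCXCXXCXXCXCXXCXCXXCXXCXCXXUT

Applying the rule to each of the 19 symbols of XCXXCXCXXCXXCXCXXUT gives the pieces XC X XC XC X XC X XC XC X XC XC X XC X XC XC X XUT, which concatenate to the answer.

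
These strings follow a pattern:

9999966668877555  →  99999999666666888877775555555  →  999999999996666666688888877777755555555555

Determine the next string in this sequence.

Reading off run lengths: 9 runs 5, 8, 11; 6 runs 4, 6, 8; 8 runs 2, 4, 6; 7 runs 2, 4, 6; 5 runs 3, 7, 11 — each is linear in n (n = 1, 2, …).
Setting n = 4 gives 14, 10, 8, 8, 15 characters in each block.

9999999999999966666666668888888877777777555555555555555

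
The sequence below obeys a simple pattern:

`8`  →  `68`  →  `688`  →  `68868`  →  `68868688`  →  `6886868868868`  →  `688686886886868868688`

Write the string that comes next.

From term 3 onward, concatenate the last term with the second-to-last: 68·8 = 688, 688·68 = 68868, …
Continuing: 688686886886868868688 · 6886868868868 gives term 8.

6886868868868688686886886868868868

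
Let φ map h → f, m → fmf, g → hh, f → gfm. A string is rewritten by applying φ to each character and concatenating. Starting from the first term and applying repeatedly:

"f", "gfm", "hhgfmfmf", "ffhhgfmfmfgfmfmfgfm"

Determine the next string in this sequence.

gfmgfmffhhgfmfmfgfmfmfgfmhhgfmfmfgfmfmfgfmhhgfmfmf

Replace each of the 19 characters of ffhhgfmfmfgfmfmfgfm in place — gfm gfm f f hh gfm fmf gfm fmf gfm hh gfm fmf gfm fmf gfm hh gfm fmf — and concatenate.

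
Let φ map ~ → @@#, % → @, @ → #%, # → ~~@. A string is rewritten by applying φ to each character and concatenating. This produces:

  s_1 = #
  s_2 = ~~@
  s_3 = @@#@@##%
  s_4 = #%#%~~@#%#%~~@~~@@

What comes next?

Rewriting the 18 symbols of #%#%~~@#%#%~~@~~@@ one by one yields ~~@ @ ~~@ @ @@# @@# #% ~~@ @ ~~@ @ @@# @@# #% @@# @@# #% #%; concatenated:

~~@@~~@@@@#@@##%~~@@~~@@@@#@@##%@@#@@##%#%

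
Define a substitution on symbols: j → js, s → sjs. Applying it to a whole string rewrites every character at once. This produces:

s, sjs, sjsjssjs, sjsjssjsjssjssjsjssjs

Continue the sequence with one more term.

Replace each of the 21 characters of sjsjssjsjssjssjsjssjs in place — sjs js sjs js sjs sjs js sjs js sjs sjs js sjs sjs js sjs js sjs sjs js sjs — and concatenate.

sjsjssjsjssjssjsjssjsjssjssjsjssjssjsjssjsjssjssjsjssjs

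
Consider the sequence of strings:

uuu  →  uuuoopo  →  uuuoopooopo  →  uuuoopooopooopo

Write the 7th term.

Each term is the previous one with oopo appended.
From uuuoopooopooopo, 3 further steps: uuuoopooopooopo → uuuoopooopooopooopo → uuuoopooopooopooopooopo → (answer).

uuuoopooopooopooopooopooopo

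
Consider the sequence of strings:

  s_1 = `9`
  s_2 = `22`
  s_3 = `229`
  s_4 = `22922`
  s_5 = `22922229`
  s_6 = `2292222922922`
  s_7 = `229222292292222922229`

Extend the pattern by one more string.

2292222922922229222292292222922922

From term 3 onward, concatenate the last term with the second-to-last: 22·9 = 229, 229·22 = 22922, …
The next term joins 229222292292222922229 and 2292222922922.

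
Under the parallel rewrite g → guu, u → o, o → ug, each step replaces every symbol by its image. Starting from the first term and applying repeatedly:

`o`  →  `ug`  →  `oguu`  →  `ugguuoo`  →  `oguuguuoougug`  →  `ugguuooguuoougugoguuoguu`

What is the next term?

oguuguuoougugguuoougugoguuoguuugguuoougguuoo

Applying the rule to each of the 24 symbols of ugguuooguuoougugoguuoguu gives the pieces o guu guu o o ug ug guu o o ug ug o guu o guu ug guu o o ug guu o o, which concatenate to the answer.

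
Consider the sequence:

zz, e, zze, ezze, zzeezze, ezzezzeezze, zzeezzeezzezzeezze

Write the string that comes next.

ezzezzeezzezzeezzeezzezzeezze

Each term (from the third on) is the two preceding terms concatenated in order: term 3 = zz·e = zze.
So term 8 is ezzezzeezze·zzeezzeezzezzeezze.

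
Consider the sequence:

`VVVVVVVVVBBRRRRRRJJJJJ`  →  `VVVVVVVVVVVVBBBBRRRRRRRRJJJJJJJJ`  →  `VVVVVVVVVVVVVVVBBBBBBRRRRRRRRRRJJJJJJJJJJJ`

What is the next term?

VVVVVVVVVVVVVVVVVVBBBBBBBBRRRRRRRRRRRRJJJJJJJJJJJJJJ

The n-th term is 3n+3 V's then 2n-2 B's then 2n+2 R's then 3n-1 J's, where the shown terms are n = 2, 3, 4.
Setting n = 5 gives 18, 8, 12, 14 characters in each block.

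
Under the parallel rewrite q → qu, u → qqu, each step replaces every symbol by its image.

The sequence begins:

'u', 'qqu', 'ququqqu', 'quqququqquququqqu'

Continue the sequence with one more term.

Rewriting the 17 symbols of quqququqquququqqu one by one yields qu qqu qu qu qqu qu qqu qu qu qqu qu qqu qu qqu qu qu qqu; concatenated:

quqquququqququqquququqququqququqquququqqu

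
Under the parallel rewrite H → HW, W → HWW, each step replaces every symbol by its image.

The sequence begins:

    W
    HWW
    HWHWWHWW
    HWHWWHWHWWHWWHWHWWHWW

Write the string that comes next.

Rewriting the 21 symbols of HWHWWHWHWWHWWHWHWWHWW one by one yields HW HWW HW HWW HWW HW HWW HW HWW HWW HW HWW HWW HW HWW HW HWW HWW HW HWW HWW; concatenated:

HWHWWHWHWWHWWHWHWWHWHWWHWWHWHWWHWWHWHWWHWHWWHWWHWHWWHWW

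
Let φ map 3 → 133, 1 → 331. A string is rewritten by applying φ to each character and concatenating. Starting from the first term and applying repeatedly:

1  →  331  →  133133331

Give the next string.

331133133331133133133133331

Apply φ to 133133331 symbol by symbol: 1→331, 3→133, 3→133, 1→331, 3→133, 3→133, 3→133, 3→133, 1→331; joined: 331 133 133 331 133 133 133 133 331.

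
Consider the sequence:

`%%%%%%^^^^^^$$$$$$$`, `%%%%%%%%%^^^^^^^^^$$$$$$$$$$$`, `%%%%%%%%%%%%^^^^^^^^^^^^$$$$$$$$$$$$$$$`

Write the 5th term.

Each string has the form %^{3n} ^^{3n} $^{4n-1}, where the shown terms are n = 2, 3, 4.
Setting n = 6 gives 18, 18, 23 characters in each block.

%%%%%%%%%%%%%%%%%%^^^^^^^^^^^^^^^^^^$$$$$$$$$$$$$$$$$$$$$$$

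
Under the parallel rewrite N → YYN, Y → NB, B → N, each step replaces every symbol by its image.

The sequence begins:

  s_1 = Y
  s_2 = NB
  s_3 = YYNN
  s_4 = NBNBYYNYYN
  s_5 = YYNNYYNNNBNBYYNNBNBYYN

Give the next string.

φ(YYNNYYNNNBNBYYNNBNBYYN) expands symbol-by-symbol to NB NB YYN YYN NB NB YYN YYN YYN N YYN N NB NB YYN YYN N YYN N NB NB YYN; joining the 22 pieces gives the next term.

NBNBYYNYYNNBNBYYNYYNYYNNYYNNNBNBYYNYYNNYYNNNBNBYYN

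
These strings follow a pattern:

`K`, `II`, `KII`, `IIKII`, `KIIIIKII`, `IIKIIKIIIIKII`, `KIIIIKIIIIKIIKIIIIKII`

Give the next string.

IIKIIKIIIIKIIKIIIIKIIIIKIIKIIIIKII

Each term (from the third on) is the two preceding terms concatenated in order: term 3 = K·II = KII.
Continuing: IIKIIKIIIIKII · KIIIIKIIIIKIIKIIIIKII gives term 8.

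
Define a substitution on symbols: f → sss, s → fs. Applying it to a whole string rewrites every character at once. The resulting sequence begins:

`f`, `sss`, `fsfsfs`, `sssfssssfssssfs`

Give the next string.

fsfsfssssfsfsfsfssssfsfsfsfssssfs

Applying the rule to each of the 15 symbols of sssfssssfssssfs gives the pieces fs fs fs sss fs fs fs fs sss fs fs fs fs sss fs, which concatenate to the answer.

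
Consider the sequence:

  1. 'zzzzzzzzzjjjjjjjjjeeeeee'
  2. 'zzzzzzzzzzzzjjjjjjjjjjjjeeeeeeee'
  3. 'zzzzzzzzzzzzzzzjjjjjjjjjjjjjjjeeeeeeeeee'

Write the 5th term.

Term n consists of 3n+3 z's, followed by 3n+3 j's, followed by 2n+2 e's, where the shown terms are n = 2, 3, 4.
For term 5, n = 6, so the run lengths are 21, 21, 14.

zzzzzzzzzzzzzzzzzzzzzjjjjjjjjjjjjjjjjjjjjjeeeeeeeeeeeeee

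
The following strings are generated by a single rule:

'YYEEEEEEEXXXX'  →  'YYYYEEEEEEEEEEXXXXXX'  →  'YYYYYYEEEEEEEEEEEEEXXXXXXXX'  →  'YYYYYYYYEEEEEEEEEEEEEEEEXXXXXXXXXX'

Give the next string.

Reading off run lengths: Y runs 2, 4, 6, 8; E runs 7, 10, 13, 16; X runs 4, 6, 8, 10 — each is linear in n, where the shown terms are n = 2, 3, 4, 5.
At n = 6 the blocks have lengths 10, 19, 12.

YYYYYYYYYYEEEEEEEEEEEEEEEEEEEXXXXXXXXXXXX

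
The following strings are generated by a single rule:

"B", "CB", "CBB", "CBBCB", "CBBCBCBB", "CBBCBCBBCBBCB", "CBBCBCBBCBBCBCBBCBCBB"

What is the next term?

From term 3 onward, concatenate the last term with the second-to-last: CB·B = CBB, CBB·CB = CBBCB, …
Continuing: CBBCBCBBCBBCBCBBCBCBB · CBBCBCBBCBBCB gives term 8.

CBBCBCBBCBBCBCBBCBCBBCBBCBCBBCBBCB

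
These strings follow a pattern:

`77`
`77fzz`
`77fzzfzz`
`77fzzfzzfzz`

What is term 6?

77fzzfzzfzzfzzfzz

The strings grow by a fixed suffix fzz each time.
From 77fzzfzzfzz, 2 further steps: 77fzzfzzfzz → 77fzzfzzfzzfzz → (answer).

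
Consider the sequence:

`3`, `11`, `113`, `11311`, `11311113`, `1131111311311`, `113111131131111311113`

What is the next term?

1131111311311113111131131111311311

Each term (from the third on) is the previous term followed by the one before it: term 3 = 11·3 = 113.
The next term joins 113111131131111311113 and 1131111311311.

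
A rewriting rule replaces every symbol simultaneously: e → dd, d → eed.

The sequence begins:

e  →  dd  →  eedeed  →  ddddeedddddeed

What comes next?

Rewriting the 14 symbols of ddddeedddddeed one by one yields eed eed eed eed dd dd eed eed eed eed eed dd dd eed; concatenated:

eedeedeedeedddddeedeedeedeedeedddddeed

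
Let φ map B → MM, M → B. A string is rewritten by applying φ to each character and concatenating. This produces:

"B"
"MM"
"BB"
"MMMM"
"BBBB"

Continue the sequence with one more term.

Rewriting each symbol of BBBB: B→MM, B→MM, B→MM, B→MM, which concatenates to MM MM MM MM.

MMMMMMMM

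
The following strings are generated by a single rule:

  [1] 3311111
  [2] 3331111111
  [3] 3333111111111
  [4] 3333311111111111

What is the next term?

3333331111111111111

The n-th term is n 3's then 2n+1 1's, where the shown terms are n = 2, 3, 4, 5.
At n = 6 the blocks have lengths 6, 13.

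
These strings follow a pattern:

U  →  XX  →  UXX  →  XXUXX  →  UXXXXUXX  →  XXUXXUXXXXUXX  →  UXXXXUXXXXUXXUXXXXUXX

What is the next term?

Each term (from the third on) is the two preceding terms concatenated in order: term 3 = U·XX = UXX.
The next term joins XXUXXUXXXXUXX and UXXXXUXXXXUXXUXXXXUXX.

XXUXXUXXXXUXXUXXXXUXXXXUXXUXXXXUXX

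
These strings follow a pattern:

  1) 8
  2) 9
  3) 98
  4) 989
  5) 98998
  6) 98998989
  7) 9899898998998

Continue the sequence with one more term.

989989899899898998989

Each term (from the third on) is the previous term followed by the one before it: term 3 = 9·8 = 98.
So term 8 is 9899898998998·98998989.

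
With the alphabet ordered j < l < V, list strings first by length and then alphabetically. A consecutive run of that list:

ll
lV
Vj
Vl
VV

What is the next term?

VV is the last string of length 2, so the next is the first of length 3: j repeated 3 times.

jjj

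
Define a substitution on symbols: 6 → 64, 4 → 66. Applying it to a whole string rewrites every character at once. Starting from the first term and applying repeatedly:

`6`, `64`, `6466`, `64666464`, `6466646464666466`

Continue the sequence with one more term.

Rewriting the 16 symbols of 6466646464666466 one by one yields 64 66 64 64 64 66 64 66 64 66 64 64 64 66 64 64; concatenated:

64666464646664666466646464666464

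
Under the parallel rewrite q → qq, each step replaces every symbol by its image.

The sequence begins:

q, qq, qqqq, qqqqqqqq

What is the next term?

Rewriting each symbol of qqqqqqqq: q→qq, q→qq, q→qq, q→qq, q→qq, q→qq, q→qq, q→qq, which concatenates to qq qq qq qq qq qq qq qq.

qqqqqqqqqqqqqqqq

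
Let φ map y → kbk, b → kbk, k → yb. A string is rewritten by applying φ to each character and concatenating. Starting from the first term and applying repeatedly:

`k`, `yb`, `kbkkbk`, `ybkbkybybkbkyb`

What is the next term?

kbkkbkybkbkybkbkkbkkbkkbkybkbkybkbkkbk

Replace each of the 14 characters of ybkbkybybkbkyb in place — kbk kbk yb kbk yb kbk kbk kbk kbk yb kbk yb kbk kbk — and concatenate.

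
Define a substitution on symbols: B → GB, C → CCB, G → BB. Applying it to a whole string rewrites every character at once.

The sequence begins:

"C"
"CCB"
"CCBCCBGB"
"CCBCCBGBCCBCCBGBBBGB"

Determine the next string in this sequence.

Replace each of the 20 characters of CCBCCBGBCCBCCBGBBBGB in place — CCB CCB GB CCB CCB GB BB GB CCB CCB GB CCB CCB GB BB GB GB GB BB GB — and concatenate.

CCBCCBGBCCBCCBGBBBGBCCBCCBGBCCBCCBGBBBGBGBGBBBGB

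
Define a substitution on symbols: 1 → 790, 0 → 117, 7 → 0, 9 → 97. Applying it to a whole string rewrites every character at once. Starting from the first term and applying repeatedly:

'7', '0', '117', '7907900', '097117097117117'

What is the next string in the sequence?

φ(097117097117117) expands symbol-by-symbol to 117 97 0 790 790 0 117 97 0 790 790 0 790 790 0; joining the 15 pieces gives the next term.

117970790790011797079079007907900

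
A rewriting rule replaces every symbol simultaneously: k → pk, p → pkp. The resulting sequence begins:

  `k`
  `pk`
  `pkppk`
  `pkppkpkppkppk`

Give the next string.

pkppkpkppkppkpkppkpkppkppkpkppkppk

Applying the rule to each of the 13 symbols of pkppkpkppkppk gives the pieces pkp pk pkp pkp pk pkp pk pkp pkp pk pkp pkp pk, which concatenate to the answer.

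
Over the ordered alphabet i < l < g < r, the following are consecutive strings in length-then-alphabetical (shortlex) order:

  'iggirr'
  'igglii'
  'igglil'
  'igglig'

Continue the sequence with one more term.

igglir

The successor of igglig increments the rightmost position that isn't already r and resets every position after it to i.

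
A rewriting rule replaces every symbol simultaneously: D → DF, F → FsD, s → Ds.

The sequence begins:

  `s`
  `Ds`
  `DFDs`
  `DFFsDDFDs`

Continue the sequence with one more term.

DFFsDFsDDsDFDFFsDDFDs

Rewriting each symbol of DFFsDDFDs: D→DF, F→FsD, F→FsD, s→Ds, D→DF, D→DF, F→FsD, D→DF, s→Ds, which concatenates to DF FsD FsD Ds DF DF FsD DF Ds.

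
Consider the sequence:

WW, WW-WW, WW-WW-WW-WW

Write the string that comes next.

s(k+1) = s(k)·-·s(k) — each term doubles the last with '-' between the halves.
So the next term is two copies of WW-WW-WW-WW with '-' between the halves.

WW-WW-WW-WW-WW-WW-WW-WW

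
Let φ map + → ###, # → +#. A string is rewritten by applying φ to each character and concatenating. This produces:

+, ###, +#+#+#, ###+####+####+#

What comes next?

+#+#+####+#+#+#+####+#+#+#+####+#

φ(###+####+####+#) expands symbol-by-symbol to +# +# +# ### +# +# +# +# ### +# +# +# +# ### +#; joining the 15 pieces gives the next term.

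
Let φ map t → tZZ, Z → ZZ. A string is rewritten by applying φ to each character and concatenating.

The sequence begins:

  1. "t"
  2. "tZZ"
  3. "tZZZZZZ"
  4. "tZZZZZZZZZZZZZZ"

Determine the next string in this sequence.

φ(tZZZZZZZZZZZZZZ) expands symbol-by-symbol to tZZ ZZ ZZ ZZ ZZ ZZ ZZ ZZ ZZ ZZ ZZ ZZ ZZ ZZ ZZ; joining the 15 pieces gives the next term.

tZZZZZZZZZZZZZZZZZZZZZZZZZZZZZZ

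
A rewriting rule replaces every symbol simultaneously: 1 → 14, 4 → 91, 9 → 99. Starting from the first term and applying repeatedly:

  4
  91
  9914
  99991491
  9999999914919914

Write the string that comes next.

φ(9999999914919914) expands symbol-by-symbol to 99 99 99 99 99 99 99 99 14 91 99 14 99 99 14 91; joining the 16 pieces gives the next term.

99999999999999991491991499991491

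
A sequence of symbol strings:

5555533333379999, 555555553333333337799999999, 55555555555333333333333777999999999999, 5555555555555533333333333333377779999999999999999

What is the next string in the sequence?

Each string has the form 5^{3n+2} 3^{3n+3} 7^{n} 9^{4n} (n = 1, 2, …).
Setting n = 5 gives 17, 18, 5, 20 characters in each block.

555555555555555553333333333333333337777799999999999999999999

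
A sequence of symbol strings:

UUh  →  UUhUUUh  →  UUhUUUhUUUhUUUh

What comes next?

Each string is two copies of the previous one joined by 'U'.
Doubling UUhUUUhUUUhUUUh with 'U' between the halves:

UUhUUUhUUUhUUUhUUUhUUUhUUUhUUUh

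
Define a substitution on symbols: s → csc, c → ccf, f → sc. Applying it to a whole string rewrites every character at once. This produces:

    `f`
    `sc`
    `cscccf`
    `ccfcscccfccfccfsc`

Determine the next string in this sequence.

Replace each of the 17 characters of ccfcscccfccfccfsc in place — ccf ccf sc ccf csc ccf ccf ccf sc ccf ccf sc ccf ccf sc csc ccf — and concatenate.

ccfccfscccfcscccfccfccfscccfccfscccfccfsccscccf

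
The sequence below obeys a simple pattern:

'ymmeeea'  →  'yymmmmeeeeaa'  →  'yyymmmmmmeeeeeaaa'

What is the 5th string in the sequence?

yyyyymmmmmmmmmmeeeeeeeaaaaa

Term n consists of n y's, followed by 2n m's, followed by n+2 e's, followed by n a's (n = 1, 2, …).
Setting n = 5 gives 5, 10, 7, 5 characters in each block.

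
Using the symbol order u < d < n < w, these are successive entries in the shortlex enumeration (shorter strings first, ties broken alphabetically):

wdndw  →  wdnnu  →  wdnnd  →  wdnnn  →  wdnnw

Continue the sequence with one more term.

Find the rightmost character of wdnnw below w, bump it to the next letter, and reset everything to its right to u.

wdnwu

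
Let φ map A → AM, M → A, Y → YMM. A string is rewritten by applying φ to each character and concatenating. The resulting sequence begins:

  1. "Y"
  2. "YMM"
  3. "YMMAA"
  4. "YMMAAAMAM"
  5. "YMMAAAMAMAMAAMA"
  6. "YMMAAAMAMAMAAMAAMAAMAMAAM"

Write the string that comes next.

YMMAAAMAMAMAAMAAMAAMAMAAMAMAAMAMAAMAAMAMA

Applying the rule to each of the 25 symbols of YMMAAAMAMAMAAMAAMAAMAMAAM gives the pieces YMM A A AM AM AM A AM A AM A AM AM A AM AM A AM AM A AM A AM AM A, which concatenate to the answer.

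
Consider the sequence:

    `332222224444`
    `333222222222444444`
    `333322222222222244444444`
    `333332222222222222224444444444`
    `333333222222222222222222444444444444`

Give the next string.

The n-th term is n 3's then 3n 2's then 2n 4's, where the shown terms are n = 2, 3, 4, 5, 6.
At n = 7 the blocks have lengths 7, 21, 14.

333333322222222222222222222244444444444444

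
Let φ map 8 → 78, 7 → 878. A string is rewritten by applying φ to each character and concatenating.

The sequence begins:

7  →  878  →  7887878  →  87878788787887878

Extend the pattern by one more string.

φ(87878788787887878) expands symbol-by-symbol to 78 878 78 878 78 878 78 78 878 78 878 78 78 878 78 878 78; joining the 17 pieces gives the next term.

78878788787887878788787887878788787887878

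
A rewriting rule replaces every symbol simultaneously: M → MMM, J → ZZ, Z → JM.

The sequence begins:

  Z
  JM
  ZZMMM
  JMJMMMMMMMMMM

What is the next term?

Rewriting the 13 symbols of JMJMMMMMMMMMM one by one yields ZZ MMM ZZ MMM MMM MMM MMM MMM MMM MMM MMM MMM MMM; concatenated:

ZZMMMZZMMMMMMMMMMMMMMMMMMMMMMMMMMMMMM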